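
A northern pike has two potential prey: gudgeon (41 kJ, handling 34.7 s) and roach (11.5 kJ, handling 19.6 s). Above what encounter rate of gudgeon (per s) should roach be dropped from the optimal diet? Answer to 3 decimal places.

0.028 per s

The zero-one rule: include roach iff E₂/h₂ > λE₁/(1+λh₁). Equality gives the switch point.
λE₁h₂ = E₂ + λE₂h₁ ⇒ λ = E₂/(E₁h₂ − E₂h₁) = 11.5/(803.6 − 399.1) = 0.02843 per s.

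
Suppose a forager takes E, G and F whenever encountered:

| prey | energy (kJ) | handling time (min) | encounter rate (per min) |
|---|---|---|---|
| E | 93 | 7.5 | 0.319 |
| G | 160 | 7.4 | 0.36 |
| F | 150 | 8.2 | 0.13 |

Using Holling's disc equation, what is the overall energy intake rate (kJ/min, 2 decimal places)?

Energy encountered per unit search time: 0.319×93 + 0.36×160 + 0.13×150 = 106.8 kJ/min.
Handling time per unit search time: 0.319×7.5 + 0.36×7.4 + 0.13×8.2 = 6.123.
Rate = 106.8/(1 + 6.123) = 14.99 kJ/min.

14.99 kJ/min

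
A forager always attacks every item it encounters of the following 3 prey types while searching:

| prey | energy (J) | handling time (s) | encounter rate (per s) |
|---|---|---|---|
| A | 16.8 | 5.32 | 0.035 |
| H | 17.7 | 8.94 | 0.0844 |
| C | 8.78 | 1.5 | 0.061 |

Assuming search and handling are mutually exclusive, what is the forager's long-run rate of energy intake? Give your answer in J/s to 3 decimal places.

Energy encountered per unit search time: 0.035×16.8 + 0.0844×17.7 + 0.061×8.78 = 2.617 J/s.
Handling time per unit search time: 0.035×5.32 + 0.0844×8.94 + 0.061×1.5 = 1.032.
Rate = 2.617/(1 + 1.032) = 1.288 J/s.

1.288 J/s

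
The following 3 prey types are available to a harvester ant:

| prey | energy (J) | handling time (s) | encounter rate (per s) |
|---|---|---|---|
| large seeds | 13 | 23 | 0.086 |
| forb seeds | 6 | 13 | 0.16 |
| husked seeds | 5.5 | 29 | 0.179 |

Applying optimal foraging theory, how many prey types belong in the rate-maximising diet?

2

Profitabilities (E/h, J/s): large seeds 0.565, forb seeds 0.462, husked seeds 0.19. Add prey in this order while the next type's profitability exceeds the intake rate on those already taken.
Rate on top 1: 0.3754. forb seeds: 0.462 > 0.3754 → include.
Rate on top 2: 0.4108. husked seeds: 0.19 < 0.4108 → exclude; stop.
Optimal diet: large seeds, forb seeds — 2 of 3 types.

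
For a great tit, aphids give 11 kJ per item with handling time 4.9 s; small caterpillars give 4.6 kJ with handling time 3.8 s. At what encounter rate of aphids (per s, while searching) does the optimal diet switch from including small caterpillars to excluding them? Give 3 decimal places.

Drop small caterpillars once their profitability E₂/h₂ falls below the rate achievable on aphids alone: E₂/h₂ = λE₁/(1 + λh₁).
Solve for λ: λE₁h₂ = E₂(1 + λh₁) → λ(E₁h₂ − E₂h₁) = E₂ → λ = E₂/(E₁h₂ − E₂h₁).
λ = 4.6/(11×3.8 − 4.6×4.9) = 4.6/19.26 = 0.2388 per s.

0.239 per s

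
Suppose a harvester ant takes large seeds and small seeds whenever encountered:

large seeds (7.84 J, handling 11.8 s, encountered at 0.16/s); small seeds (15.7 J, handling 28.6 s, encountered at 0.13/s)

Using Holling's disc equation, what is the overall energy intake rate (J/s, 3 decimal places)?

Energy encountered per unit search time: 0.16×7.84 + 0.13×15.7 = 3.295 J/s.
Handling time per unit search time: 0.16×11.8 + 0.13×28.6 = 5.606.
Rate = 3.295/(1 + 5.606) = 0.4988 J/s.

0.499 J/s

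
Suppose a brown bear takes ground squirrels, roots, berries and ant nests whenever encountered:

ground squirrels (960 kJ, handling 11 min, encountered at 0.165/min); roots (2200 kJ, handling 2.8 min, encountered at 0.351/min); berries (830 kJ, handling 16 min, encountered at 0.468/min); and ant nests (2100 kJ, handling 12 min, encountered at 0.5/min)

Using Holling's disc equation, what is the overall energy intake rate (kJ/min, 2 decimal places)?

137.05 kJ/min

R = (0.165×960 + 0.351×2200 + 0.468×830 + 0.5×2100) / (1 + 0.165×11 + 0.351×2.8 + 0.468×16 + 0.5×12) = 2369/17.29 = 137.1 kJ/min.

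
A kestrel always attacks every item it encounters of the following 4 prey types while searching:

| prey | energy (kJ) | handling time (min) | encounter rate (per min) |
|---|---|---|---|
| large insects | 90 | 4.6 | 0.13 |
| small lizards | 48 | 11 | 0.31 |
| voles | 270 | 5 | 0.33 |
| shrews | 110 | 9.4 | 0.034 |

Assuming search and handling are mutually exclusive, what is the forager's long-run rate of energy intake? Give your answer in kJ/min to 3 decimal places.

Energy encountered per unit search time: 0.13×90 + 0.31×48 + 0.33×270 + 0.034×110 = 119.4 kJ/min.
Handling time per unit search time: 0.13×4.6 + 0.31×11 + 0.33×5 + 0.034×9.4 = 5.978.
Rate = 119.4/(1 + 5.978) = 17.11 kJ/min.

17.115 kJ/min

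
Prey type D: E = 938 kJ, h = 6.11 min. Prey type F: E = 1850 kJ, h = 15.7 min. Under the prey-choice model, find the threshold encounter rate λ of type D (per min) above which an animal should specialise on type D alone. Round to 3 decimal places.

Drop type F once their profitability E₂/h₂ falls below the rate achievable on type D alone: E₂/h₂ = λE₁/(1 + λh₁).
Solve for λ: λE₁h₂ = E₂(1 + λh₁) → λ(E₁h₂ − E₂h₁) = E₂ → λ = E₂/(E₁h₂ − E₂h₁).
λ = 1850/(938×15.7 − 1850×6.11) = 1850/3423 = 0.5404 per min.

0.540 per min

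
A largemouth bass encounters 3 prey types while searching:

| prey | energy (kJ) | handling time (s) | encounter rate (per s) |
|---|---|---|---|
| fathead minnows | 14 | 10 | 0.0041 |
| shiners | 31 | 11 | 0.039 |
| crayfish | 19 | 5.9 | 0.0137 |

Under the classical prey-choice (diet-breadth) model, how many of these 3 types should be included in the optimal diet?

3

E/h in descending order: crayfish 3.22, shiners 2.82, fathead minnows 1.4 kJ/s. The optimal diet is the largest prefix of this list for which every included type satisfies E_i/h_i > R on the types above it.
Rate on top 1: 0.2408. shiners: 2.82 > 0.2408 → include.
Rate on top 2: 0.9732. fathead minnows: 1.4 > 0.9732 → include.
Optimal diet: crayfish, shiners, fathead minnows — 3 of 3 types.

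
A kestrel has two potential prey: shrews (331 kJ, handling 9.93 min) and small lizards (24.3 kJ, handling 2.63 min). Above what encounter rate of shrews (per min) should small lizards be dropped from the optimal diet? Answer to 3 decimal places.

0.039 per min

Drop small lizards once their profitability E₂/h₂ falls below the rate achievable on shrews alone: E₂/h₂ = λE₁/(1 + λh₁).
Solve for λ: λE₁h₂ = E₂(1 + λh₁) → λ(E₁h₂ − E₂h₁) = E₂ → λ = E₂/(E₁h₂ − E₂h₁).
λ = 24.3/(331×2.63 − 24.3×9.93) = 24.3/629.2 = 0.03862 per min.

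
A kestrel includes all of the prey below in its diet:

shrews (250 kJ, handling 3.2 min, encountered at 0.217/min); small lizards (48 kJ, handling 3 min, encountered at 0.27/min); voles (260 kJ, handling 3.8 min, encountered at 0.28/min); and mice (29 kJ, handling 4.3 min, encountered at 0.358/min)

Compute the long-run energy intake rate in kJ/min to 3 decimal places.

R = Σλ_iE_i / (1 + Σλ_ih_i)
Numerator: 0.217×250 + 0.27×48 + 0.28×260 + 0.358×29 = 150.4
Denominator: 1 + 0.217×3.2 + 0.27×3 + 0.28×3.8 + 0.358×4.3 = 5.108
R = 150.4/5.108 = 29.44 kJ/min

29.444 kJ/min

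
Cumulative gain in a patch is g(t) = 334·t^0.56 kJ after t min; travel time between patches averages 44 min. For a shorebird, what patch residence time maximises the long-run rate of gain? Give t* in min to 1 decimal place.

56.0 min

By the marginal value theorem, leave when the instantaneous gain rate g'(t) equals the habitat-wide average g(t)/(T + t).
g'(t) = 0.56·334·t^-0.44. Setting 0.56·334·t^-0.44 = 334·t^0.56/(44+t) gives 0.56(44+t) = t, so 0.44·t = 0.56×44.
t* = 0.56×44/0.44 = 56 min.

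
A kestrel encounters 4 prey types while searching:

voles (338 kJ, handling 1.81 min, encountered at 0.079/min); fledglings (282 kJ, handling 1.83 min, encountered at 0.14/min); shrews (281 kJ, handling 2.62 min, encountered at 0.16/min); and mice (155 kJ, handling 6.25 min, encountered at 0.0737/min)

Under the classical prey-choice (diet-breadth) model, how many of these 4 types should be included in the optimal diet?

Profitabilities (E/h, kJ/min): voles 187, fledglings 154, shrews 107, mice 24.8. Add prey in this order while the next type's profitability exceeds the intake rate on those already taken.
Rate on top 1: 23.36. fledglings: 154 > 23.36 → include.
Rate on top 2: 47.3. shrews: 107 > 47.3 → include.
Rate on top 3: 61.12. mice: 24.8 < 61.12 → exclude; stop.
Optimal diet: voles, fledglings, shrews — 3 of 4 types.

3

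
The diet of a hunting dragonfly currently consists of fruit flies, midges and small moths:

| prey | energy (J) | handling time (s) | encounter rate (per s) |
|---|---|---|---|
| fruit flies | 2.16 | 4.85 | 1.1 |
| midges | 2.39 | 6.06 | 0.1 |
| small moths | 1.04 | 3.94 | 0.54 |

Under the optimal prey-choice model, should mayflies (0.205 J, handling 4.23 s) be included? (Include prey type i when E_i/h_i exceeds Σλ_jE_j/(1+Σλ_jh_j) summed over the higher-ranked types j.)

Current rate: (1.1×2.16 + 0.1×2.39 + 0.54×1.04)/(1 + 1.1×4.85 + 0.1×6.06 + 0.54×3.94) = 0.3503 J/s.
mayflies: E/h = 0.205/4.23 = 0.04846 J/s.
Since 0.04846 < R, time spent handling mayflies is better spent searching.

No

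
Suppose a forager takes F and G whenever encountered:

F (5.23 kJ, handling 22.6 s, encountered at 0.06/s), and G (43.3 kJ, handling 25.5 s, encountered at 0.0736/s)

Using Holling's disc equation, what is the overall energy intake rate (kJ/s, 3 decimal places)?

0.827 kJ/s

R = (0.06×5.23 + 0.0736×43.3) / (1 + 0.06×22.6 + 0.0736×25.5) = 3.501/4.233 = 0.827 kJ/s.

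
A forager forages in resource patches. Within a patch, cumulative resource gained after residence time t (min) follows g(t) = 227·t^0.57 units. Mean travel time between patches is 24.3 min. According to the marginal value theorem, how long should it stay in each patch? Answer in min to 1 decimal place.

Maximise g(t)/(T+t): set derivative to zero → g'(t)(T+t) = g(t).
g'(t) = 0.57·227·t^-0.43. Setting 0.57·227·t^-0.43 = 227·t^0.57/(24.3+t) gives 0.57(24.3+t) = t, so 0.43·t = 0.57×24.3.
t* = 0.57×24.3/0.43 = 32.21 min.

32.2 min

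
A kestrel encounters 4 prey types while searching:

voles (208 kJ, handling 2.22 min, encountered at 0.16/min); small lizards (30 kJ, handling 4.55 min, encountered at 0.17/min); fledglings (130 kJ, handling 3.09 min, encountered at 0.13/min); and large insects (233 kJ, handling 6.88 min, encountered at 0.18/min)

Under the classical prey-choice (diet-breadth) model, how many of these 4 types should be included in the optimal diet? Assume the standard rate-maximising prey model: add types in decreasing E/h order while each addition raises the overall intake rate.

3

E/h in descending order: voles 93.7, fledglings 42.1, large insects 33.9, small lizards 6.59 kJ/min. The optimal diet is the largest prefix of this list for which every included type satisfies E_i/h_i > R on the types above it.
Rate on top 1: 24.56. fledglings: 42.1 > 24.56 → include.
Rate on top 2: 28.56. large insects: 33.9 > 28.56 → include.
Rate on top 3: 30.75. small lizards: 6.59 < 30.75 → exclude; stop.
Optimal diet: voles, fledglings, large insects — 3 of 4 types.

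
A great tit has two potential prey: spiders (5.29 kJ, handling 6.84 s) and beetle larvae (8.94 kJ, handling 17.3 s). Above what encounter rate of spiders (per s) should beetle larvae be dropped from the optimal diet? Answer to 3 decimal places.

The zero-one rule: include beetle larvae iff E₂/h₂ > λE₁/(1+λh₁). Equality gives the switch point.
λE₁h₂ = E₂ + λE₂h₁ ⇒ λ = E₂/(E₁h₂ − E₂h₁) = 8.94/(91.52 − 61.15) = 0.2944 per s.

0.294 per s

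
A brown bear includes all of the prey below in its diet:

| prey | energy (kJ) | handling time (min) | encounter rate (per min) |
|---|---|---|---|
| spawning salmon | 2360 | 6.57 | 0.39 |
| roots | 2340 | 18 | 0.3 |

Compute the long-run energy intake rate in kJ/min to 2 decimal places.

181.02 kJ/min

Energy encountered per unit search time: 0.39×2360 + 0.3×2340 = 1622 kJ/min.
Handling time per unit search time: 0.39×6.57 + 0.3×18 = 7.962.
Rate = 1622/(1 + 7.962) = 181 kJ/min.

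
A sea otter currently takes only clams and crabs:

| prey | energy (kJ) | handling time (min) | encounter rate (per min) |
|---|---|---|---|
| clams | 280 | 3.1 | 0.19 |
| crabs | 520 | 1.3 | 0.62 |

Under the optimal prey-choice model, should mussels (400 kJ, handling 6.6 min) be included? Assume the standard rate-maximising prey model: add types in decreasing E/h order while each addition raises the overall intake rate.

No

Current rate: (0.19×280 + 0.62×520)/(1 + 0.19×3.1 + 0.62×1.3) = 156.8 kJ/min.
Profitability of mussels: 400/6.6 = 60.61 kJ/min.
Since 60.61 < R, time spent handling mussels is better spent searching.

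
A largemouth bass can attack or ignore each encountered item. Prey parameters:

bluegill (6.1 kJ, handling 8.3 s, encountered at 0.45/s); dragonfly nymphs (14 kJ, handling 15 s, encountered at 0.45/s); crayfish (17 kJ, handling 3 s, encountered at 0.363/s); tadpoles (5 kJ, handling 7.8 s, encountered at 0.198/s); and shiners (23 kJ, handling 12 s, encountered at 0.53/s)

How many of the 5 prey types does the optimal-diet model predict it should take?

Rank by E/h (kJ/s): crayfish 5.67, shiners 1.92, dragonfly nymphs 0.933, bluegill 0.735, tadpoles 0.641. Include each in turn until the next type's E/h falls below the running intake rate.
Rate on top 1: 2.954. shiners: 1.92 < 2.954 → exclude; stop.
Optimal diet: crayfish — 1 of 5 types.

1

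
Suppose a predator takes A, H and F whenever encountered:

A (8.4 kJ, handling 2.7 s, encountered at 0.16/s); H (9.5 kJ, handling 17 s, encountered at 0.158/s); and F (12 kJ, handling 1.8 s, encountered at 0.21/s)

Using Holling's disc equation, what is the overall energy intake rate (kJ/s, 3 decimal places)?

R = Σλ_iE_i / (1 + Σλ_ih_i)
Numerator: 0.16×8.4 + 0.158×9.5 + 0.21×12 = 5.365
Denominator: 1 + 0.16×2.7 + 0.158×17 + 0.21×1.8 = 4.496
R = 5.365/4.496 = 1.193 kJ/s

1.193 kJ/s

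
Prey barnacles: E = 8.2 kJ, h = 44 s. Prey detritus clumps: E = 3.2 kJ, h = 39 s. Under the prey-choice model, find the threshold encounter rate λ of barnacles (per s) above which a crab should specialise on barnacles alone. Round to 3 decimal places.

At the threshold, the rate on barnacles alone equals the profitability of detritus clumps: λ·8.2/(1 + λ·44) = 3.2/39 = 0.08205.
Rearranging, λ(8.2 − 0.08205×44) = 0.08205, so λ = 0.08205/4.59 = 0.01788 per s.

0.018 per s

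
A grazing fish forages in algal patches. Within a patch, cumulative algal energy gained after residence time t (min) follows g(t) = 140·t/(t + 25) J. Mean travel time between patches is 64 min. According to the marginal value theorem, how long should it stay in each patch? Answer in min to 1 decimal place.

40.0 min

By the marginal value theorem, leave when the instantaneous gain rate g'(t) equals the habitat-wide average g(t)/(T + t).
g'(t) = 140·25/(t + 25)². Setting 140·25/(t+25)² = 140t/[(t+25)(64+t)] gives 25(64+t) = t(t+25), so t² = 25×64 = 1600.
t* = √1600 = 40 min.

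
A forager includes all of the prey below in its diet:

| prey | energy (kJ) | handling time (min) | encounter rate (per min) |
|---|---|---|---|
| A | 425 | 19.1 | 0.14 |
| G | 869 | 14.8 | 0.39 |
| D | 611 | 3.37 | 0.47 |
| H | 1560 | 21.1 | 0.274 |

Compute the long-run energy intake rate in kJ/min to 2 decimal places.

Energy encountered per unit search time: 0.14×425 + 0.39×869 + 0.47×611 + 0.274×1560 = 1113 kJ/min.
Handling time per unit search time: 0.14×19.1 + 0.39×14.8 + 0.47×3.37 + 0.274×21.1 = 15.81.
Rate = 1113/(1 + 15.81) = 66.21 kJ/min.

66.21 kJ/min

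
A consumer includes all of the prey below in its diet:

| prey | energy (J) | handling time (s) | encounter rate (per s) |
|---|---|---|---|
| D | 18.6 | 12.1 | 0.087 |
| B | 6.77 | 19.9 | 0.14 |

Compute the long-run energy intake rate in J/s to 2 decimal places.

R = (0.087×18.6 + 0.14×6.77) / (1 + 0.087×12.1 + 0.14×19.9) = 2.566/4.839 = 0.5303 J/s.

0.53 J/s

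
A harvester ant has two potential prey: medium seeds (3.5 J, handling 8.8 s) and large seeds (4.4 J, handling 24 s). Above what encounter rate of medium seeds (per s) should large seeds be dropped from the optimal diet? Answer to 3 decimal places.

The zero-one rule: include large seeds iff E₂/h₂ > λE₁/(1+λh₁). Equality gives the switch point.
λE₁h₂ = E₂ + λE₂h₁ ⇒ λ = E₂/(E₁h₂ − E₂h₁) = 4.4/(84 − 38.72) = 0.09717 per s.

0.097 per s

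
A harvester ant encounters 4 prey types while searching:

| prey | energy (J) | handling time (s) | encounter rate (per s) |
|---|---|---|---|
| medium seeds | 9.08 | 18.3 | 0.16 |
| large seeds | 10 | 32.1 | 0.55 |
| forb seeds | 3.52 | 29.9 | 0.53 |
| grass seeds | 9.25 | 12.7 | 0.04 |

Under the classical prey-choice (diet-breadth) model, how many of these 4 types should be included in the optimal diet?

2

Profitabilities (E/h, J/s): grass seeds 0.728, medium seeds 0.496, large seeds 0.312, forb seeds 0.118. Add prey in this order while the next type's profitability exceeds the intake rate on those already taken.
Rate on top 1: 0.2454. medium seeds: 0.496 > 0.2454 → include.
Rate on top 2: 0.4109. large seeds: 0.312 < 0.4109 → exclude; stop.
Optimal diet: grass seeds, medium seeds — 2 of 4 types.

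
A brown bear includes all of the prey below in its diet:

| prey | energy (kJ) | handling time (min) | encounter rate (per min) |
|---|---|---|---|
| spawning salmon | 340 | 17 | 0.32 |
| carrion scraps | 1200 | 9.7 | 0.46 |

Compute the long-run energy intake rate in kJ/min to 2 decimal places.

60.61 kJ/min

R = (0.32×340 + 0.46×1200) / (1 + 0.32×17 + 0.46×9.7) = 660.8/10.9 = 60.61 kJ/min.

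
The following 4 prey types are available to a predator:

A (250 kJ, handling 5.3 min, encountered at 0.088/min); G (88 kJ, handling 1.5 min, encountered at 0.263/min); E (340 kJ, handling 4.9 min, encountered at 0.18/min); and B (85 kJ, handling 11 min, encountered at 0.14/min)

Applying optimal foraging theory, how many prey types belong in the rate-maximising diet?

3

Profitabilities (E/h, kJ/min): E 69.4, G 58.7, A 47.2, B 7.73. Add prey in this order while the next type's profitability exceeds the intake rate on those already taken.
Rate on top 1: 32.52. G: 58.7 > 32.52 → include.
Rate on top 2: 37.05. A: 47.2 > 37.05 → include.
Rate on top 3: 38.77. B: 7.73 < 38.77 → exclude; stop.
Optimal diet: E, G, A — 3 of 4 types.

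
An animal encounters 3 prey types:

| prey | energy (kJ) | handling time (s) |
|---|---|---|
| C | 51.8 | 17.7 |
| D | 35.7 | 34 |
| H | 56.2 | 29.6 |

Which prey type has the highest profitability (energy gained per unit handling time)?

In descending order of E/h:
C: 51.8/17.7 = 2.93 kJ/s
H: 56.2/29.6 = 1.9 kJ/s
D: 35.7/34 = 1.05 kJ/s

C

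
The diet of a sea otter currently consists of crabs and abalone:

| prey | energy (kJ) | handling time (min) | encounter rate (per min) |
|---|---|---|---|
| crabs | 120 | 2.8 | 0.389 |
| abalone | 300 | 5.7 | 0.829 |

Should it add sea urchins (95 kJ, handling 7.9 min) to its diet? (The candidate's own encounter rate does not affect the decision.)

Intake rate on the current diet: R = (0.389×120 + 0.829×300) / (1 + 0.389×2.8 + 0.829×5.7) = 295.4/6.814 = 43.35 kJ/min.
Profitability of sea urchins: 95/7.9 = 12.03 kJ/min.
12.03 < 43.35, so adding sea urchins would lower the average — exclude it.

No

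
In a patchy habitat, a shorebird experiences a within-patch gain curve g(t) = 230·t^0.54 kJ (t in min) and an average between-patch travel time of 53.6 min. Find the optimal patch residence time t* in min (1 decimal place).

62.9 min

Maximise g(t)/(T+t): set derivative to zero → g'(t)(T+t) = g(t).
g'(t) = 0.54·230·t^-0.46. Setting 0.54·230·t^-0.46 = 230·t^0.54/(53.6+t) gives 0.54(53.6+t) = t, so 0.46·t = 0.54×53.6.
t* = 0.54×53.6/0.46 = 62.92 min.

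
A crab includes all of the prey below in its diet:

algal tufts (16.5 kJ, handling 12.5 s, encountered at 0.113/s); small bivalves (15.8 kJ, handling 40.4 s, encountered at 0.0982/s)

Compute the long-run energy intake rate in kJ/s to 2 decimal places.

0.54 kJ/s

R = (0.113×16.5 + 0.0982×15.8) / (1 + 0.113×12.5 + 0.0982×40.4) = 3.416/6.38 = 0.5355 kJ/s.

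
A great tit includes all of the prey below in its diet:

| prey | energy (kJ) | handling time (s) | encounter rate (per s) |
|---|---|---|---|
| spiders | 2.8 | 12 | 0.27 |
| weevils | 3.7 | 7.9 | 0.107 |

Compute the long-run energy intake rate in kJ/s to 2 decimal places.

Energy encountered per unit search time: 0.27×2.8 + 0.107×3.7 = 1.152 kJ/s.
Handling time per unit search time: 0.27×12 + 0.107×7.9 = 4.085.
Rate = 1.152/(1 + 4.085) = 0.2265 kJ/s.

0.23 kJ/s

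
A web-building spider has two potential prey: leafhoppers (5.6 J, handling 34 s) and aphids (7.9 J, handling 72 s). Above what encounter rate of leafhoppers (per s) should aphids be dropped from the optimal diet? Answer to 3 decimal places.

Drop aphids once their profitability E₂/h₂ falls below the rate achievable on leafhoppers alone: E₂/h₂ = λE₁/(1 + λh₁).
Solve for λ: λE₁h₂ = E₂(1 + λh₁) → λ(E₁h₂ − E₂h₁) = E₂ → λ = E₂/(E₁h₂ − E₂h₁).
λ = 7.9/(5.6×72 − 7.9×34) = 7.9/134.6 = 0.05869 per s.

0.059 per s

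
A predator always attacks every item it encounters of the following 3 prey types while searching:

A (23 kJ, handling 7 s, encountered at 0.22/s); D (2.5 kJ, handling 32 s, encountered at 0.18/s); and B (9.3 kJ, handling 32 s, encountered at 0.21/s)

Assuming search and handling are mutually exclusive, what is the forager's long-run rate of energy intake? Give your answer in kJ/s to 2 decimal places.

0.50 kJ/s

R = (0.22×23 + 0.18×2.5 + 0.21×9.3) / (1 + 0.22×7 + 0.18×32 + 0.21×32) = 7.463/15.02 = 0.4969 kJ/s.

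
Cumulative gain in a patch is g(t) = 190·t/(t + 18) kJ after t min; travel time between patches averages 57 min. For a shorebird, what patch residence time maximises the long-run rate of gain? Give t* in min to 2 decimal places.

32.03 min

Maximise g(t)/(T+t): set derivative to zero → g'(t)(T+t) = g(t).
g'(t) = 190·18/(t + 18)². Setting 190·18/(t+18)² = 190t/[(t+18)(57+t)] gives 18(57+t) = t(t+18), so t² = 18×57 = 1026.
t* = √1026 = 32.03 min.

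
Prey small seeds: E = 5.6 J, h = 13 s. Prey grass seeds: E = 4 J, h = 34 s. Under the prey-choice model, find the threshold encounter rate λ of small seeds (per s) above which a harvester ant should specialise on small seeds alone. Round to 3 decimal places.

Drop grass seeds once their profitability E₂/h₂ falls below the rate achievable on small seeds alone: E₂/h₂ = λE₁/(1 + λh₁).
Solve for λ: λE₁h₂ = E₂(1 + λh₁) → λ(E₁h₂ − E₂h₁) = E₂ → λ = E₂/(E₁h₂ − E₂h₁).
λ = 4/(5.6×34 − 4×13) = 4/138.4 = 0.0289 per s.

0.029 per s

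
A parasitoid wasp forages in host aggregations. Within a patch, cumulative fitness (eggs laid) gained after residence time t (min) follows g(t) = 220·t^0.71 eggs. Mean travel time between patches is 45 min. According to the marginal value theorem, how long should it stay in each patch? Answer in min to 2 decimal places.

110.17 min

By the marginal value theorem, leave when the instantaneous gain rate g'(t) equals the habitat-wide average g(t)/(T + t).
g'(t) = 0.71·220·t^-0.29. Setting 0.71·220·t^-0.29 = 220·t^0.71/(45+t) gives 0.71(45+t) = t, so 0.29·t = 0.71×45.
t* = 0.71×45/0.29 = 110.2 min.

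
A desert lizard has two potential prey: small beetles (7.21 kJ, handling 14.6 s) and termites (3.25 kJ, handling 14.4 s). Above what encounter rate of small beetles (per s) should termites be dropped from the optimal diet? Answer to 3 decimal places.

The zero-one rule: include termites iff E₂/h₂ > λE₁/(1+λh₁). Equality gives the switch point.
λE₁h₂ = E₂ + λE₂h₁ ⇒ λ = E₂/(E₁h₂ − E₂h₁) = 3.25/(103.8 − 47.45) = 0.05765 per s.

0.058 per s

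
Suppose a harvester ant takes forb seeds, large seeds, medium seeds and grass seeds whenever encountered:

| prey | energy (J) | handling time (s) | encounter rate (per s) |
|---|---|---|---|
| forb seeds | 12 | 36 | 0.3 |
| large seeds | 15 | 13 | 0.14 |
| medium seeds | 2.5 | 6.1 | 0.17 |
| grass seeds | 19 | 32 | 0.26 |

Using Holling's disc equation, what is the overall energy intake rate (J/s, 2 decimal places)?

R = (0.3×12 + 0.14×15 + 0.17×2.5 + 0.26×19) / (1 + 0.3×36 + 0.14×13 + 0.17×6.1 + 0.26×32) = 11.06/22.98 = 0.4816 J/s.

0.48 J/s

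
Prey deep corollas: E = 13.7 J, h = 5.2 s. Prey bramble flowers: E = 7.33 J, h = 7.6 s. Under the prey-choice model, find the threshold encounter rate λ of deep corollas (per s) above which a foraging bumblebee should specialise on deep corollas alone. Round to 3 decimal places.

0.111 per s

Drop bramble flowers once their profitability E₂/h₂ falls below the rate achievable on deep corollas alone: E₂/h₂ = λE₁/(1 + λh₁).
Solve for λ: λE₁h₂ = E₂(1 + λh₁) → λ(E₁h₂ − E₂h₁) = E₂ → λ = E₂/(E₁h₂ − E₂h₁).
λ = 7.33/(13.7×7.6 − 7.33×5.2) = 7.33/66 = 0.1111 per s.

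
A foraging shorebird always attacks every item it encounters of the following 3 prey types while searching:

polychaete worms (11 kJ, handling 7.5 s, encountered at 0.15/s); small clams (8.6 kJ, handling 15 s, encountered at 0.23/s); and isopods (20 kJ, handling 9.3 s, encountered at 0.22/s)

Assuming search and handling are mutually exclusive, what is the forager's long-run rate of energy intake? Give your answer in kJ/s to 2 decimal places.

1.05 kJ/s

R = Σλ_iE_i / (1 + Σλ_ih_i)
Numerator: 0.15×11 + 0.23×8.6 + 0.22×20 = 8.028
Denominator: 1 + 0.15×7.5 + 0.23×15 + 0.22×9.3 = 7.621
R = 8.028/7.621 = 1.053 kJ/s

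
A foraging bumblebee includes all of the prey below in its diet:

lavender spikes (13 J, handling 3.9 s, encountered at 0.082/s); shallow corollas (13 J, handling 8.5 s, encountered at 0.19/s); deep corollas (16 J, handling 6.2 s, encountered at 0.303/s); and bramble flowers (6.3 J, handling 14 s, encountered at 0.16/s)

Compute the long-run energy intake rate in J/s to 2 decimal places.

1.33 J/s

R = (0.082×13 + 0.19×13 + 0.303×16 + 0.16×6.3) / (1 + 0.082×3.9 + 0.19×8.5 + 0.303×6.2 + 0.16×14) = 9.392/7.053 = 1.332 J/s.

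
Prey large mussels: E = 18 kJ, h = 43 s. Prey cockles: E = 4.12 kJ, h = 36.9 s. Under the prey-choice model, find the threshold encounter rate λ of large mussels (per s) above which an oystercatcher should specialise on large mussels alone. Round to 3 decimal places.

0.008 per s

At the threshold, the rate on large mussels alone equals the profitability of cockles: λ·18/(1 + λ·43) = 4.12/36.9 = 0.1117.
Rearranging, λ(18 − 0.1117×43) = 0.1117, so λ = 0.1117/13.2 = 0.008459 per s.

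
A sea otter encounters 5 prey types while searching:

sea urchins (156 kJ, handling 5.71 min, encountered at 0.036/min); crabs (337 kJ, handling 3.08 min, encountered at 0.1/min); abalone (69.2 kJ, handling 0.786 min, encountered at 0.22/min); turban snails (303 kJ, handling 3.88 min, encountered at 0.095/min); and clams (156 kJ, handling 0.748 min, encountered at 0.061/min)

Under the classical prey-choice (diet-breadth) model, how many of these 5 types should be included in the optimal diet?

4

E/h in descending order: clams 209, crabs 109, abalone 88, turban snails 78.1, sea urchins 27.3 kJ/min. The optimal diet is the largest prefix of this list for which every included type satisfies E_i/h_i > R on the types above it.
Rate on top 1: 9.101. crabs: 109 > 9.101 → include.
Rate on top 2: 31.93. abalone: 88 > 31.93 → include.
Rate on top 3: 38.28. turban snails: 78.1 > 38.28 → include.
Rate on top 4: 46.03. sea urchins: 27.3 < 46.03 → exclude; stop.
Optimal diet: clams, crabs, abalone, turban snails — 4 of 5 types.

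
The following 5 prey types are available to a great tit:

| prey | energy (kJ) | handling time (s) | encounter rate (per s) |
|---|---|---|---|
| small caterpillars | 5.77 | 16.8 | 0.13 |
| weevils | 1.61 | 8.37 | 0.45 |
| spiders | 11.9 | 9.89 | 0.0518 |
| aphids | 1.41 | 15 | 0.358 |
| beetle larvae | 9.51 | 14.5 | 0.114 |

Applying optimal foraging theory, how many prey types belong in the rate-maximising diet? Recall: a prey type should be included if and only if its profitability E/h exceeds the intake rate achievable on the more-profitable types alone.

2

E/h in descending order: spiders 1.2, beetle larvae 0.656, small caterpillars 0.343, weevils 0.192, aphids 0.094 kJ/s. The optimal diet is the largest prefix of this list for which every included type satisfies E_i/h_i > R on the types above it.
Rate on top 1: 0.4076. beetle larvae: 0.656 > 0.4076 → include.
Rate on top 2: 0.5373. small caterpillars: 0.343 < 0.5373 → exclude; stop.
Optimal diet: spiders, beetle larvae — 2 of 5 types.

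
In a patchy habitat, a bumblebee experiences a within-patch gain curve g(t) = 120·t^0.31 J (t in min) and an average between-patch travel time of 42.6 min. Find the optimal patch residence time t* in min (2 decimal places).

By the marginal value theorem, leave when the instantaneous gain rate g'(t) equals the habitat-wide average g(t)/(T + t).
g'(t) = 0.31·120·t^-0.69. Setting 0.31·120·t^-0.69 = 120·t^0.31/(42.6+t) gives 0.31(42.6+t) = t, so 0.69·t = 0.31×42.6.
t* = 0.31×42.6/0.69 = 19.14 min.

19.14 min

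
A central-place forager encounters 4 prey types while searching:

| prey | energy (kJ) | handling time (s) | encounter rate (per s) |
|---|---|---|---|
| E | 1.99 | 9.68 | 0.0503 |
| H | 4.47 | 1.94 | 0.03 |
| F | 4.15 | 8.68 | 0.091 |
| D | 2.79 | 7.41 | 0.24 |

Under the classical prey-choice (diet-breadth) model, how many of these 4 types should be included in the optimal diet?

3

Profitabilities (E/h, kJ/s): H 2.3, F 0.478, D 0.377, E 0.206. Add prey in this order while the next type's profitability exceeds the intake rate on those already taken.
Rate on top 1: 0.1267. F: 0.478 > 0.1267 → include.
Rate on top 2: 0.2769. D: 0.377 > 0.2769 → include.
Rate on top 3: 0.3258. E: 0.206 < 0.3258 → exclude; stop.
Optimal diet: H, F, D — 3 of 4 types.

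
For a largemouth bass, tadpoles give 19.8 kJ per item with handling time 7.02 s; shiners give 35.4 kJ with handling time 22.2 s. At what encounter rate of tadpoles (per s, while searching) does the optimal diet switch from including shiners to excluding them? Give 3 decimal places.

At the threshold, the rate on tadpoles alone equals the profitability of shiners: λ·19.8/(1 + λ·7.02) = 35.4/22.2 = 1.595.
Rearranging, λ(19.8 − 1.595×7.02) = 1.595, so λ = 1.595/8.606 = 0.1853 per s.

0.185 per s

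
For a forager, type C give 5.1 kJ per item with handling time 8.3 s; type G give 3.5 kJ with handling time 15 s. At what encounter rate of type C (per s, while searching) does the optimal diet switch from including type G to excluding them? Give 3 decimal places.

Drop type G once their profitability E₂/h₂ falls below the rate achievable on type C alone: E₂/h₂ = λE₁/(1 + λh₁).
Solve for λ: λE₁h₂ = E₂(1 + λh₁) → λ(E₁h₂ − E₂h₁) = E₂ → λ = E₂/(E₁h₂ − E₂h₁).
λ = 3.5/(5.1×15 − 3.5×8.3) = 3.5/47.45 = 0.07376 per s.

0.074 per s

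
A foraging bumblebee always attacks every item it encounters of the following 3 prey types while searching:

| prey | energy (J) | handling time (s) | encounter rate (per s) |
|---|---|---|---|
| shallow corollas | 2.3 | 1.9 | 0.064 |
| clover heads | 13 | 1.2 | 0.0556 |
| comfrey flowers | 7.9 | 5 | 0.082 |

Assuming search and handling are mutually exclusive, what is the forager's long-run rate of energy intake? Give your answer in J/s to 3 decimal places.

0.950 J/s

Energy encountered per unit search time: 0.064×2.3 + 0.0556×13 + 0.082×7.9 = 1.518 J/s.
Handling time per unit search time: 0.064×1.9 + 0.0556×1.2 + 0.082×5 = 0.5983.
Rate = 1.518/(1 + 0.5983) = 0.9496 J/s.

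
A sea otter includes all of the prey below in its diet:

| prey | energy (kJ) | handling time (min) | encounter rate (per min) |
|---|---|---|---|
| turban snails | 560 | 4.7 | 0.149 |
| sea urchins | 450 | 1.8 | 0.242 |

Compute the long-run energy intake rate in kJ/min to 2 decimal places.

90.05 kJ/min

R = Σλ_iE_i / (1 + Σλ_ih_i)
Numerator: 0.149×560 + 0.242×450 = 192.3
Denominator: 1 + 0.149×4.7 + 0.242×1.8 = 2.136
R = 192.3/2.136 = 90.05 kJ/min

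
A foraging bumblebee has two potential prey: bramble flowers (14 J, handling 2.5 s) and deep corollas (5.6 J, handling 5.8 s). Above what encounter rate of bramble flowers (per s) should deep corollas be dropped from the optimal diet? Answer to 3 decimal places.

0.083 per s

The zero-one rule: include deep corollas iff E₂/h₂ > λE₁/(1+λh₁). Equality gives the switch point.
λE₁h₂ = E₂ + λE₂h₁ ⇒ λ = E₂/(E₁h₂ − E₂h₁) = 5.6/(81.2 − 14) = 0.08333 per s.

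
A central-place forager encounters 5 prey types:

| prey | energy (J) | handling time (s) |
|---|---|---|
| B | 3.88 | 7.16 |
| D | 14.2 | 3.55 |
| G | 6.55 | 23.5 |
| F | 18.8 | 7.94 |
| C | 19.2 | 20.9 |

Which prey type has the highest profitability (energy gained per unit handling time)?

In descending order of E/h:
D: 14.2/3.55 = 4 J/s
F: 18.8/7.94 = 2.37 J/s
C: 19.2/20.9 = 0.919 J/s
B: 3.88/7.16 = 0.542 J/s
G: 6.55/23.5 = 0.279 J/s

D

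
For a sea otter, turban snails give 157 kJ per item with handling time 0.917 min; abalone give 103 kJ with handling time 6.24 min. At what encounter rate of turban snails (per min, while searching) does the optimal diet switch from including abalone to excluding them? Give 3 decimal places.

At the threshold, the rate on turban snails alone equals the profitability of abalone: λ·157/(1 + λ·0.917) = 103/6.24 = 16.51.
Rearranging, λ(157 − 16.51×0.917) = 16.51, so λ = 16.51/141.9 = 0.1164 per min.

0.116 per min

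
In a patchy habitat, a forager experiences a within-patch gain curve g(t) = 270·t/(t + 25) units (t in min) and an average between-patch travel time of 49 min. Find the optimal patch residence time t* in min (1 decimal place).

35.0 min

By the marginal value theorem, leave when the instantaneous gain rate g'(t) equals the habitat-wide average g(t)/(T + t).
g'(t) = 270·25/(t + 25)². Setting 270·25/(t+25)² = 270t/[(t+25)(49+t)] gives 25(49+t) = t(t+25), so t² = 25×49 = 1225.
t* = √1225 = 35 min.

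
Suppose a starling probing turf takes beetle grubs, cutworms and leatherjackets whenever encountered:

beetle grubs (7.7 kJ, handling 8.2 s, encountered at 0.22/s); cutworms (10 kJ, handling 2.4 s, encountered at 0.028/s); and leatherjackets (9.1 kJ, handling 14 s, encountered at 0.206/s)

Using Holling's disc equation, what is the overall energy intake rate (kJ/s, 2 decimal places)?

R = Σλ_iE_i / (1 + Σλ_ih_i)
Numerator: 0.22×7.7 + 0.028×10 + 0.206×9.1 = 3.849
Denominator: 1 + 0.22×8.2 + 0.028×2.4 + 0.206×14 = 5.755
R = 3.849/5.755 = 0.6687 kJ/s

0.67 kJ/s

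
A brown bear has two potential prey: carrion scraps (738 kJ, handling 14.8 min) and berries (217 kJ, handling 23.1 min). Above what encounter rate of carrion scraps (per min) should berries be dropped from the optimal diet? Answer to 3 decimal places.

Drop berries once their profitability E₂/h₂ falls below the rate achievable on carrion scraps alone: E₂/h₂ = λE₁/(1 + λh₁).
Solve for λ: λE₁h₂ = E₂(1 + λh₁) → λ(E₁h₂ − E₂h₁) = E₂ → λ = E₂/(E₁h₂ − E₂h₁).
λ = 217/(738×23.1 − 217×14.8) = 217/1.384e+04 = 0.01568 per min.

0.016 per min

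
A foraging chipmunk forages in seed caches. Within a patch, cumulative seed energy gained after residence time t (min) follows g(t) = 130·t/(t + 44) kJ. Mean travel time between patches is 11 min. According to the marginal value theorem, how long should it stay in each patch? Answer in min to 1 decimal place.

22.0 min

Maximise g(t)/(T+t): set derivative to zero → g'(t)(T+t) = g(t).
g'(t) = 130·44/(t + 44)². Setting 130·44/(t+44)² = 130t/[(t+44)(11+t)] gives 44(11+t) = t(t+44), so t² = 44×11 = 484.
t* = √484 = 22 min.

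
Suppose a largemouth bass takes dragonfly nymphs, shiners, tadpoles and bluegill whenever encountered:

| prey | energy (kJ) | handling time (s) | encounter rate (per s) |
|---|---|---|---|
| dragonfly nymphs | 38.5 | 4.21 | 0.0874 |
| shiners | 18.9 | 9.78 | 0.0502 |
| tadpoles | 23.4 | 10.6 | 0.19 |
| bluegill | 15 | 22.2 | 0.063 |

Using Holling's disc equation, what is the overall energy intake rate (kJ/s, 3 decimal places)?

1.841 kJ/s

R = (0.0874×38.5 + 0.0502×18.9 + 0.19×23.4 + 0.063×15) / (1 + 0.0874×4.21 + 0.0502×9.78 + 0.19×10.6 + 0.063×22.2) = 9.705/5.272 = 1.841 kJ/s.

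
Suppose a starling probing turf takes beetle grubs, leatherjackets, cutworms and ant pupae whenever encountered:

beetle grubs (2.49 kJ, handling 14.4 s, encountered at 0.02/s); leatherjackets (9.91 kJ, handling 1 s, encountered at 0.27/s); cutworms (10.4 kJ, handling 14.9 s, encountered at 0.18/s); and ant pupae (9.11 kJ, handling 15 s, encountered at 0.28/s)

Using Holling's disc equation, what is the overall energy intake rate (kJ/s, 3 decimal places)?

R = Σλ_iE_i / (1 + Σλ_ih_i)
Numerator: 0.02×2.49 + 0.27×9.91 + 0.18×10.4 + 0.28×9.11 = 7.148
Denominator: 1 + 0.02×14.4 + 0.27×1 + 0.18×14.9 + 0.28×15 = 8.44
R = 7.148/8.44 = 0.847 kJ/s

0.847 kJ/s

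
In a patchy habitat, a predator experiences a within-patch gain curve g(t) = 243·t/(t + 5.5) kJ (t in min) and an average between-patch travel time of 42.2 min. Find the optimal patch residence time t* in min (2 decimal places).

15.23 min

Optimal t* satisfies g'(t*) = g(t*)/(T + t*).
g'(t) = 243·5.5/(t + 5.5)². Setting 243·5.5/(t+5.5)² = 243t/[(t+5.5)(42.2+t)] gives 5.5(42.2+t) = t(t+5.5), so t² = 5.5×42.2 = 232.1.
t* = √232.1 = 15.23 min.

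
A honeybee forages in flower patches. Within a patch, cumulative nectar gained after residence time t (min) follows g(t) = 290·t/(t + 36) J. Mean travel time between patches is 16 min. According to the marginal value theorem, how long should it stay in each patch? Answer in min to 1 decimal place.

24.0 min

Maximise g(t)/(T+t): set derivative to zero → g'(t)(T+t) = g(t).
g'(t) = 290·36/(t + 36)². Setting 290·36/(t+36)² = 290t/[(t+36)(16+t)] gives 36(16+t) = t(t+36), so t² = 36×16 = 576.
t* = √576 = 24 min.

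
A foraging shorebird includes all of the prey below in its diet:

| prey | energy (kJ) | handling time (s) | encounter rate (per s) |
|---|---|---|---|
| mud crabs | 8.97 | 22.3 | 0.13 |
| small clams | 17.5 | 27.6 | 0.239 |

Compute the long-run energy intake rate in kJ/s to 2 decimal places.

R = (0.13×8.97 + 0.239×17.5) / (1 + 0.13×22.3 + 0.239×27.6) = 5.349/10.5 = 0.5096 kJ/s.

0.51 kJ/s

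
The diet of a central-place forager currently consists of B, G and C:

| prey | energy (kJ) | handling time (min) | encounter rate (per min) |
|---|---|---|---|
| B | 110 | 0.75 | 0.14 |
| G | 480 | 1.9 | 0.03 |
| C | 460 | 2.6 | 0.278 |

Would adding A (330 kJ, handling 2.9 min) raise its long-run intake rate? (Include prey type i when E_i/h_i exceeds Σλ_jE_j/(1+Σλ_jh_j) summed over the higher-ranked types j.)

Yes

On B, G and C alone, R = ΣλE/(1+Σλh) = 157.7/1.885 = 83.66 kJ/min.
Profitability of A: 330/2.9 = 113.8 kJ/min.
113.8 > 83.66, so adding A raises the average — include it.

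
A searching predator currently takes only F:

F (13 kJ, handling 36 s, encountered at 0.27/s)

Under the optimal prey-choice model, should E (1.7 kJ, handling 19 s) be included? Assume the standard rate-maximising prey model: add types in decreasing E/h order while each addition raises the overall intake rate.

Current rate: (0.27×13)/(1 + 0.27×36) = 0.3274 kJ/s.
E: E/h = 1.7/19 = 0.08947 kJ/s.
Since 0.08947 < R, time spent handling E is better spent searching.

No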